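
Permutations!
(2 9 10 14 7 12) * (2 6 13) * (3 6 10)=(2 9 3 6 13)(7 12 10 14)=[0, 1, 9, 6, 4, 5, 13, 12, 8, 3, 14, 11, 10, 2, 7]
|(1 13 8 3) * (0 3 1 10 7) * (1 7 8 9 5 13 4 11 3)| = |(0 1 4 11 3 10 8 7)(5 13 9)| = 24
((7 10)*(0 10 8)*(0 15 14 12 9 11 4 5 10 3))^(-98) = ((0 3)(4 5 10 7 8 15 14 12 9 11))^(-98) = (4 10 8 14 9)(5 7 15 12 11)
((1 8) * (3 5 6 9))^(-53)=((1 8)(3 5 6 9))^(-53)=(1 8)(3 9 6 5)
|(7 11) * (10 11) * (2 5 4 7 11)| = |(11)(2 5 4 7 10)| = 5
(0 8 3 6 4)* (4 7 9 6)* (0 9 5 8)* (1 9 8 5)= (1 9 6 7)(3 4 8)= [0, 9, 2, 4, 8, 5, 7, 1, 3, 6]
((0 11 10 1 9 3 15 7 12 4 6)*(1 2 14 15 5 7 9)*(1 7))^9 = (0 1 14 6 5 2 4 3 10 12 9 11 7 15)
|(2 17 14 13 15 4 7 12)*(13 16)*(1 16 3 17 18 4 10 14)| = 40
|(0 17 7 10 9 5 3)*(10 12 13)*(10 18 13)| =|(0 17 7 12 10 9 5 3)(13 18)| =8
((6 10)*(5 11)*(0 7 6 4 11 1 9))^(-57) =(0 5 10)(1 4 7)(6 9 11)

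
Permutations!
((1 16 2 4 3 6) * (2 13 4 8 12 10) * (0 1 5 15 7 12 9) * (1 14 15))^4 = ((0 14 15 7 12 10 2 8 9)(1 16 13 4 3 6 5))^4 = (0 12 9 7 8 15 2 14 10)(1 3 16 6 13 5 4)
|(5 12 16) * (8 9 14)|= 3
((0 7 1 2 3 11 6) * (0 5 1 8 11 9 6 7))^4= (1 6 3)(2 5 9)(7 8 11)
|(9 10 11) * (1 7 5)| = 3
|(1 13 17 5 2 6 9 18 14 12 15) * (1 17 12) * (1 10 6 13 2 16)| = 40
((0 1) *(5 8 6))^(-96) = ((0 1)(5 8 6))^(-96) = (8)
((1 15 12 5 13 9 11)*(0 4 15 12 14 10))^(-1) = (0 10 14 15 4)(1 11 9 13 5 12)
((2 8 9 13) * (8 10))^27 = (2 8 13 10 9)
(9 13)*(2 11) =(2 11)(9 13) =[0, 1, 11, 3, 4, 5, 6, 7, 8, 13, 10, 2, 12, 9]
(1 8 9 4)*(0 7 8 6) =[7, 6, 2, 3, 1, 5, 0, 8, 9, 4] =(0 7 8 9 4 1 6)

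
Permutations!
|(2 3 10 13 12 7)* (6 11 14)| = |(2 3 10 13 12 7)(6 11 14)| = 6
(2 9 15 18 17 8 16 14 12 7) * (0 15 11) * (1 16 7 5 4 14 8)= (0 15 18 17 1 16 8 7 2 9 11)(4 14 12 5)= [15, 16, 9, 3, 14, 4, 6, 2, 7, 11, 10, 0, 5, 13, 12, 18, 8, 1, 17]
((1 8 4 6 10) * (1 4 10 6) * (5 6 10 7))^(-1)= (1 4 10 6 5 7 8)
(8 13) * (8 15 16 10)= [0, 1, 2, 3, 4, 5, 6, 7, 13, 9, 8, 11, 12, 15, 14, 16, 10]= (8 13 15 16 10)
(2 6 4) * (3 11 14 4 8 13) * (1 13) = (1 13 3 11 14 4 2 6 8) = [0, 13, 6, 11, 2, 5, 8, 7, 1, 9, 10, 14, 12, 3, 4]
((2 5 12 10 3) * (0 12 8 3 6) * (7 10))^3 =((0 12 7 10 6)(2 5 8 3))^3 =(0 10 12 6 7)(2 3 8 5)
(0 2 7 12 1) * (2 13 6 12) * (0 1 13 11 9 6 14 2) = (0 11 9 6 12 13 14 2 7) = [11, 1, 7, 3, 4, 5, 12, 0, 8, 6, 10, 9, 13, 14, 2]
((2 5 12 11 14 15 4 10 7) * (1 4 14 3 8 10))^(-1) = (1 4)(2 7 10 8 3 11 12 5)(14 15)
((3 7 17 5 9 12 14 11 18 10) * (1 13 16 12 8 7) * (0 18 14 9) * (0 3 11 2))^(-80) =(0 14 10)(2 11 18)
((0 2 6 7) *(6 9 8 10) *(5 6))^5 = (0 5 9 7 10 2 6 8)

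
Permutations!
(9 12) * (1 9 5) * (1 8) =(1 9 12 5 8) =[0, 9, 2, 3, 4, 8, 6, 7, 1, 12, 10, 11, 5]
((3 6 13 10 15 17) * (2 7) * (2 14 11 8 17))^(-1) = (2 15 10 13 6 3 17 8 11 14 7)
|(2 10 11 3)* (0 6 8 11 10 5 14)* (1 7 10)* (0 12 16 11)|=21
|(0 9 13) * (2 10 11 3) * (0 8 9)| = 12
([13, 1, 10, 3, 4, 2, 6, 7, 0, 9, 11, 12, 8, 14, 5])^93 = (0 5 11)(2 12 13)(8 14 10)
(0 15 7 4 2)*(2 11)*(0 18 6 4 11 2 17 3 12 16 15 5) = (0 5)(2 18 6 4)(3 12 16 15 7 11 17) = [5, 1, 18, 12, 2, 0, 4, 11, 8, 9, 10, 17, 16, 13, 14, 7, 15, 3, 6]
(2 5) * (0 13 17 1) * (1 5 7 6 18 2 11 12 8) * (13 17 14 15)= [17, 0, 7, 3, 4, 11, 18, 6, 1, 9, 10, 12, 8, 14, 15, 13, 16, 5, 2]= (0 17 5 11 12 8 1)(2 7 6 18)(13 14 15)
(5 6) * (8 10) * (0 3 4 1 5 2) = (0 3 4 1 5 6 2)(8 10) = [3, 5, 0, 4, 1, 6, 2, 7, 10, 9, 8]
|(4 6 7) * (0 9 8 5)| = 12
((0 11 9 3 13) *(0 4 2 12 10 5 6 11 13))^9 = ((0 13 4 2 12 10 5 6 11 9 3))^9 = (0 9 6 10 2 13 3 11 5 12 4)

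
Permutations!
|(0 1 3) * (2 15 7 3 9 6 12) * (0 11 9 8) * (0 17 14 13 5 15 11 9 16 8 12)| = |(0 1 12 2 11 16 8 17 14 13 5 15 7 3 9 6)| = 16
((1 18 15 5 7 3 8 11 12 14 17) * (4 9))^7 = ((1 18 15 5 7 3 8 11 12 14 17)(4 9))^7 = (1 11 5 17 8 15 14 3 18 12 7)(4 9)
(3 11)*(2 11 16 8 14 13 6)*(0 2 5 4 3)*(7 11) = [2, 1, 7, 16, 3, 4, 5, 11, 14, 9, 10, 0, 12, 6, 13, 15, 8] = (0 2 7 11)(3 16 8 14 13 6 5 4)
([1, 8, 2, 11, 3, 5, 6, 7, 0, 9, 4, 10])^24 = (11)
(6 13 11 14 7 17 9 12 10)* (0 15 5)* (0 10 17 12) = [15, 1, 2, 3, 4, 10, 13, 12, 8, 0, 6, 14, 17, 11, 7, 5, 16, 9] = (0 15 5 10 6 13 11 14 7 12 17 9)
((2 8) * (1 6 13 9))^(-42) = (1 13)(6 9)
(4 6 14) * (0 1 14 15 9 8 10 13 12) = (0 1 14 4 6 15 9 8 10 13 12) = [1, 14, 2, 3, 6, 5, 15, 7, 10, 8, 13, 11, 0, 12, 4, 9]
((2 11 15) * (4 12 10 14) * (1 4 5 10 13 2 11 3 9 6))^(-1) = (1 6 9 3 2 13 12 4)(5 14 10)(11 15)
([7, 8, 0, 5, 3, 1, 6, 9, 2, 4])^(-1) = (0 2 8 1 5 3 4 9 7)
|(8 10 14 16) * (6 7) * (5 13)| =|(5 13)(6 7)(8 10 14 16)| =4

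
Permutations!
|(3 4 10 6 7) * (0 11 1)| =15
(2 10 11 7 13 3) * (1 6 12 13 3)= (1 6 12 13)(2 10 11 7 3)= [0, 6, 10, 2, 4, 5, 12, 3, 8, 9, 11, 7, 13, 1]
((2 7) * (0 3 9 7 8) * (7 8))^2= ((0 3 9 8)(2 7))^2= (0 9)(3 8)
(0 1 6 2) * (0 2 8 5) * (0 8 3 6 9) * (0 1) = (1 9)(3 6)(5 8) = [0, 9, 2, 6, 4, 8, 3, 7, 5, 1]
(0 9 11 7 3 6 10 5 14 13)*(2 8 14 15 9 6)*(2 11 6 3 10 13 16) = [3, 1, 8, 11, 4, 15, 13, 10, 14, 6, 5, 7, 12, 0, 16, 9, 2] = (0 3 11 7 10 5 15 9 6 13)(2 8 14 16)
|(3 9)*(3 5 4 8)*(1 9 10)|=7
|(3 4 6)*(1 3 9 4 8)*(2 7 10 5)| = |(1 3 8)(2 7 10 5)(4 6 9)| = 12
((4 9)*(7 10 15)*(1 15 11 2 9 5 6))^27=((1 15 7 10 11 2 9 4 5 6))^27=(1 4 11 15 5 2 7 6 9 10)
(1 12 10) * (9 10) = (1 12 9 10) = [0, 12, 2, 3, 4, 5, 6, 7, 8, 10, 1, 11, 9]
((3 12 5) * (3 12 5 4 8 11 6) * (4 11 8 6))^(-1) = ((3 5 12 11 4 6))^(-1) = (3 6 4 11 12 5)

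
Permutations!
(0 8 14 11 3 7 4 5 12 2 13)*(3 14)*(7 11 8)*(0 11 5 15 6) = (0 7 4 15 6)(2 13 11 14 8 3 5 12) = [7, 1, 13, 5, 15, 12, 0, 4, 3, 9, 10, 14, 2, 11, 8, 6]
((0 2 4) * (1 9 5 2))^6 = (9)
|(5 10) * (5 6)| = 3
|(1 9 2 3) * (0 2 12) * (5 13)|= 6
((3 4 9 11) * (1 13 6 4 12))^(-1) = ((1 13 6 4 9 11 3 12))^(-1) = (1 12 3 11 9 4 6 13)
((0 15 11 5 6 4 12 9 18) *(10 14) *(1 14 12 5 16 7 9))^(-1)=(0 18 9 7 16 11 15)(1 12 10 14)(4 6 5)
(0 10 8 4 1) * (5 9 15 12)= (0 10 8 4 1)(5 9 15 12)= [10, 0, 2, 3, 1, 9, 6, 7, 4, 15, 8, 11, 5, 13, 14, 12]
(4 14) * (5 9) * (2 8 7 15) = (2 8 7 15)(4 14)(5 9) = [0, 1, 8, 3, 14, 9, 6, 15, 7, 5, 10, 11, 12, 13, 4, 2]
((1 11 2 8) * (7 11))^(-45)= ((1 7 11 2 8))^(-45)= (11)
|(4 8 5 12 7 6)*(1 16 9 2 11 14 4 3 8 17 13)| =|(1 16 9 2 11 14 4 17 13)(3 8 5 12 7 6)| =18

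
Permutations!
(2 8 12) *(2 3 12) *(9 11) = (2 8)(3 12)(9 11) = [0, 1, 8, 12, 4, 5, 6, 7, 2, 11, 10, 9, 3]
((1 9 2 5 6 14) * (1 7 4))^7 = (1 4 7 14 6 5 2 9)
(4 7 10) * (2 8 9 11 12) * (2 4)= [0, 1, 8, 3, 7, 5, 6, 10, 9, 11, 2, 12, 4]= (2 8 9 11 12 4 7 10)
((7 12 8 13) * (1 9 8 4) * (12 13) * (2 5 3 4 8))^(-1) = (1 4 3 5 2 9)(7 13)(8 12) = ((1 9 2 5 3 4)(7 13)(8 12))^(-1)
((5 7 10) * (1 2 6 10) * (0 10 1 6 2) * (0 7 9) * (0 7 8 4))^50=(0 6 10 1 5 8 9 4 7)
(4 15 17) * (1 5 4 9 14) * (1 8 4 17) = (1 5 17 9 14 8 4 15) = [0, 5, 2, 3, 15, 17, 6, 7, 4, 14, 10, 11, 12, 13, 8, 1, 16, 9]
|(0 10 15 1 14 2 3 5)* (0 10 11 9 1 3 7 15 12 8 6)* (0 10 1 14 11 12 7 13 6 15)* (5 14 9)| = 33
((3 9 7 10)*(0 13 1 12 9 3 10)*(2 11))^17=(0 7 9 12 1 13)(2 11)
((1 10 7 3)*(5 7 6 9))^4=(1 5 10 7 6 3 9)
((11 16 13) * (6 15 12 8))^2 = ((6 15 12 8)(11 16 13))^2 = (6 12)(8 15)(11 13 16)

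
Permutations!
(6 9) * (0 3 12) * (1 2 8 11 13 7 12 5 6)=(0 3 5 6 9 1 2 8 11 13 7 12)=[3, 2, 8, 5, 4, 6, 9, 12, 11, 1, 10, 13, 0, 7]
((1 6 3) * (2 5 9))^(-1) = (1 3 6)(2 9 5)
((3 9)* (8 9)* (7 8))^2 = ((3 7 8 9))^2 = (3 8)(7 9)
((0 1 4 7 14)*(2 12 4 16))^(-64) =((0 1 16 2 12 4 7 14))^(-64) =(16)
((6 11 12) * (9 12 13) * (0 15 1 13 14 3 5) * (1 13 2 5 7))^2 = (0 13 12 11 3 1 5 15 9 6 14 7 2)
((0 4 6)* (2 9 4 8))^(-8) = ((0 8 2 9 4 6))^(-8) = (0 4 2)(6 9 8)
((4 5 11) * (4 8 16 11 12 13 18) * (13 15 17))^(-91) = ((4 5 12 15 17 13 18)(8 16 11))^(-91) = (18)(8 11 16)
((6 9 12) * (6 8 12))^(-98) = (12)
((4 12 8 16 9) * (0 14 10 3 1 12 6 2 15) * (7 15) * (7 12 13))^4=(0 1)(2 9 12 4 8 6 16)(3 15)(7 10)(13 14)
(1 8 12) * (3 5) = [0, 8, 2, 5, 4, 3, 6, 7, 12, 9, 10, 11, 1] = (1 8 12)(3 5)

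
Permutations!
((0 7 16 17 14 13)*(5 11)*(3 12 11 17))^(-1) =((0 7 16 3 12 11 5 17 14 13))^(-1) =(0 13 14 17 5 11 12 3 16 7)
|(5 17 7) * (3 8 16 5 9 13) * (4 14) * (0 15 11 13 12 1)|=|(0 15 11 13 3 8 16 5 17 7 9 12 1)(4 14)|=26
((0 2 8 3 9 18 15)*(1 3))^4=(0 3)(1 15)(2 9)(8 18)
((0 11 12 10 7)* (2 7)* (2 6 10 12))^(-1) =(12)(0 7 2 11)(6 10)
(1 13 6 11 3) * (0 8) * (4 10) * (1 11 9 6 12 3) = [8, 13, 2, 11, 10, 5, 9, 7, 0, 6, 4, 1, 3, 12] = (0 8)(1 13 12 3 11)(4 10)(6 9)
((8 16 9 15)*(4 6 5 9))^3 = ((4 6 5 9 15 8 16))^3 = (4 9 16 5 8 6 15)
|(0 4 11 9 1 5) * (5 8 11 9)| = 7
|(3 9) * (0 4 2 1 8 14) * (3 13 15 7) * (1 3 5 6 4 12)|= 45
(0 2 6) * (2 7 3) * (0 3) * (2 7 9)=(0 9 2 6 3 7)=[9, 1, 6, 7, 4, 5, 3, 0, 8, 2]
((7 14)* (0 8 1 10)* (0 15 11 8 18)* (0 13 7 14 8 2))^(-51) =((0 18 13 7 8 1 10 15 11 2))^(-51) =(0 2 11 15 10 1 8 7 13 18)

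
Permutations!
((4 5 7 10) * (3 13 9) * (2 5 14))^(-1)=((2 5 7 10 4 14)(3 13 9))^(-1)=(2 14 4 10 7 5)(3 9 13)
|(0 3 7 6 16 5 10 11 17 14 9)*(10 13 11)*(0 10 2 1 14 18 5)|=5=|(0 3 7 6 16)(1 14 9 10 2)(5 13 11 17 18)|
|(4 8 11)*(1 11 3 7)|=|(1 11 4 8 3 7)|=6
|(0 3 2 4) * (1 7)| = 4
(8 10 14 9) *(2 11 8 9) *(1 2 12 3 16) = (1 2 11 8 10 14 12 3 16) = [0, 2, 11, 16, 4, 5, 6, 7, 10, 9, 14, 8, 3, 13, 12, 15, 1]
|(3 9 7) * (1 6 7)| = |(1 6 7 3 9)| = 5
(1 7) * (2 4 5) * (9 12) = (1 7)(2 4 5)(9 12) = [0, 7, 4, 3, 5, 2, 6, 1, 8, 12, 10, 11, 9]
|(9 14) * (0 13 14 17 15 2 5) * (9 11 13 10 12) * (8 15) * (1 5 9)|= |(0 10 12 1 5)(2 9 17 8 15)(11 13 14)|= 15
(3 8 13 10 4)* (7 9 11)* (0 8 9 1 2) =(0 8 13 10 4 3 9 11 7 1 2) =[8, 2, 0, 9, 3, 5, 6, 1, 13, 11, 4, 7, 12, 10]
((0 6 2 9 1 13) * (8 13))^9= ((0 6 2 9 1 8 13))^9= (0 2 1 13 6 9 8)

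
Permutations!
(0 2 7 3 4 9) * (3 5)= (0 2 7 5 3 4 9)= [2, 1, 7, 4, 9, 3, 6, 5, 8, 0]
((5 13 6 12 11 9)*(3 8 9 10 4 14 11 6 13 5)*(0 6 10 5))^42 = (0 12 4 11)(5 6 10 14)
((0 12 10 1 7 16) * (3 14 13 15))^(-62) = ((0 12 10 1 7 16)(3 14 13 15))^(-62) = (0 7 10)(1 12 16)(3 13)(14 15)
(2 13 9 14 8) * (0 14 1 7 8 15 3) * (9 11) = (0 14 15 3)(1 7 8 2 13 11 9) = [14, 7, 13, 0, 4, 5, 6, 8, 2, 1, 10, 9, 12, 11, 15, 3]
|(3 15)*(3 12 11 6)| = 5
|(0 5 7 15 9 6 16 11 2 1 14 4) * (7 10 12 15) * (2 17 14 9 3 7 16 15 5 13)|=|(0 13 2 1 9 6 15 3 7 16 11 17 14 4)(5 10 12)|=42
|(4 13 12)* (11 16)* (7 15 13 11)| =7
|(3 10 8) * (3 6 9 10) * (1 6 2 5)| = 7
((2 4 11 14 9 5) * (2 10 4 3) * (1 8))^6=((1 8)(2 3)(4 11 14 9 5 10))^6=(14)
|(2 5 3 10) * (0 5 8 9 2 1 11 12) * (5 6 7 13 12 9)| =|(0 6 7 13 12)(1 11 9 2 8 5 3 10)| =40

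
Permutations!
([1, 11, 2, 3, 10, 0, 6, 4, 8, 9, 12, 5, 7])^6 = [11, 5, 2, 3, 12, 1, 6, 10, 8, 9, 7, 0, 4]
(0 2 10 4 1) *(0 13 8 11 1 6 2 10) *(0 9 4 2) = (0 10 2 9 4 6)(1 13 8 11) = [10, 13, 9, 3, 6, 5, 0, 7, 11, 4, 2, 1, 12, 8]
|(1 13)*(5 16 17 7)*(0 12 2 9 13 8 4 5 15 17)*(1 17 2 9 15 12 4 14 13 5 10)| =|(0 4 10 1 8 14 13 17 7 12 9 5 16)(2 15)| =26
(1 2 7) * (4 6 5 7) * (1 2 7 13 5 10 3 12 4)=(1 7 2)(3 12 4 6 10)(5 13)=[0, 7, 1, 12, 6, 13, 10, 2, 8, 9, 3, 11, 4, 5]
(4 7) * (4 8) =(4 7 8) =[0, 1, 2, 3, 7, 5, 6, 8, 4]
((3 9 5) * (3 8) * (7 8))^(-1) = (3 8 7 5 9)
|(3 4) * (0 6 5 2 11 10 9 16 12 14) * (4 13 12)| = |(0 6 5 2 11 10 9 16 4 3 13 12 14)| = 13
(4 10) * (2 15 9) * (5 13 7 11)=(2 15 9)(4 10)(5 13 7 11)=[0, 1, 15, 3, 10, 13, 6, 11, 8, 2, 4, 5, 12, 7, 14, 9]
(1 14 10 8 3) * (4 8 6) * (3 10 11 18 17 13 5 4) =[0, 14, 2, 1, 8, 4, 3, 7, 10, 9, 6, 18, 12, 5, 11, 15, 16, 13, 17] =(1 14 11 18 17 13 5 4 8 10 6 3)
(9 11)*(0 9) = (0 9 11) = [9, 1, 2, 3, 4, 5, 6, 7, 8, 11, 10, 0]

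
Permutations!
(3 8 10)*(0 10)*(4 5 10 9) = (0 9 4 5 10 3 8) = [9, 1, 2, 8, 5, 10, 6, 7, 0, 4, 3]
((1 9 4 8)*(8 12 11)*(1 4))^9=((1 9)(4 12 11 8))^9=(1 9)(4 12 11 8)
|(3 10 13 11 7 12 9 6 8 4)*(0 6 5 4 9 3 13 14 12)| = 36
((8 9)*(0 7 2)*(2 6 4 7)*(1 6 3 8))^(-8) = (1 9 8 3 7 4 6)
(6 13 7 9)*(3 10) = (3 10)(6 13 7 9) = [0, 1, 2, 10, 4, 5, 13, 9, 8, 6, 3, 11, 12, 7]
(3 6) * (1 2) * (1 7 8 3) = (1 2 7 8 3 6) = [0, 2, 7, 6, 4, 5, 1, 8, 3]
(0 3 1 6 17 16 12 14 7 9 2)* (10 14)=(0 3 1 6 17 16 12 10 14 7 9 2)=[3, 6, 0, 1, 4, 5, 17, 9, 8, 2, 14, 11, 10, 13, 7, 15, 12, 16]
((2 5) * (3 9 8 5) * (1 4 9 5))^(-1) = ((1 4 9 8)(2 3 5))^(-1) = (1 8 9 4)(2 5 3)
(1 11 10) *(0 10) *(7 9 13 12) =(0 10 1 11)(7 9 13 12) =[10, 11, 2, 3, 4, 5, 6, 9, 8, 13, 1, 0, 7, 12]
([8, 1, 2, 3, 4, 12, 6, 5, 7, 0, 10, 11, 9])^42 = [0, 1, 2, 3, 4, 5, 6, 7, 8, 9, 10, 11, 12]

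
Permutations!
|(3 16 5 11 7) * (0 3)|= 6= |(0 3 16 5 11 7)|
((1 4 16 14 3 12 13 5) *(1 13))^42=(16)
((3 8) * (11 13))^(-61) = (3 8)(11 13)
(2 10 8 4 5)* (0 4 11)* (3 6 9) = (0 4 5 2 10 8 11)(3 6 9) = [4, 1, 10, 6, 5, 2, 9, 7, 11, 3, 8, 0]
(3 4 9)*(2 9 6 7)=(2 9 3 4 6 7)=[0, 1, 9, 4, 6, 5, 7, 2, 8, 3]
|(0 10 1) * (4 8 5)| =|(0 10 1)(4 8 5)| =3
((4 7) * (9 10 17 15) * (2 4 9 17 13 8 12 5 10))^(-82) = (17)(2 7)(4 9)(5 8 10 12 13)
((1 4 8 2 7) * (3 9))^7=((1 4 8 2 7)(3 9))^7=(1 8 7 4 2)(3 9)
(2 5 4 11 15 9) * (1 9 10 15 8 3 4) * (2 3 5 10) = (1 9 3 4 11 8 5)(2 10 15) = [0, 9, 10, 4, 11, 1, 6, 7, 5, 3, 15, 8, 12, 13, 14, 2]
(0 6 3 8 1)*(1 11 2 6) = (0 1)(2 6 3 8 11) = [1, 0, 6, 8, 4, 5, 3, 7, 11, 9, 10, 2]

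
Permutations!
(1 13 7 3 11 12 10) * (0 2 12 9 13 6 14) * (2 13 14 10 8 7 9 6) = (0 13 9 14)(1 2 12 8 7 3 11 6 10) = [13, 2, 12, 11, 4, 5, 10, 3, 7, 14, 1, 6, 8, 9, 0]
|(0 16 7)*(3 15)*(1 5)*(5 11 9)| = |(0 16 7)(1 11 9 5)(3 15)| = 12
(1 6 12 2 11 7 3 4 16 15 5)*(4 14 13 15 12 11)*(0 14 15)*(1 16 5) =(0 14 13)(1 6 11 7 3 15)(2 4 5 16 12) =[14, 6, 4, 15, 5, 16, 11, 3, 8, 9, 10, 7, 2, 0, 13, 1, 12]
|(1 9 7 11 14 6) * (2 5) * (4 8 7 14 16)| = 20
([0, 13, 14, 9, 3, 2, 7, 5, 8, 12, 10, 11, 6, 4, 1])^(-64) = (1 4 9 6 5 14 13 3 12 7 2)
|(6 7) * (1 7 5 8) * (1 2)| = |(1 7 6 5 8 2)| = 6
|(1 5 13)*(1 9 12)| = |(1 5 13 9 12)| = 5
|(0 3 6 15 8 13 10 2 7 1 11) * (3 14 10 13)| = 28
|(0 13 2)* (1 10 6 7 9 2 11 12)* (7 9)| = 9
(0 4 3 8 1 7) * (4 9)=(0 9 4 3 8 1 7)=[9, 7, 2, 8, 3, 5, 6, 0, 1, 4]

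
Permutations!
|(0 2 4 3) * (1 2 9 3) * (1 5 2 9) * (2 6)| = |(0 1 9 3)(2 4 5 6)| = 4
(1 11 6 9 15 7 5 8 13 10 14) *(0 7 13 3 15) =(0 7 5 8 3 15 13 10 14 1 11 6 9) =[7, 11, 2, 15, 4, 8, 9, 5, 3, 0, 14, 6, 12, 10, 1, 13]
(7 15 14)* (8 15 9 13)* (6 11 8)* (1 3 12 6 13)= (1 3 12 6 11 8 15 14 7 9)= [0, 3, 2, 12, 4, 5, 11, 9, 15, 1, 10, 8, 6, 13, 7, 14]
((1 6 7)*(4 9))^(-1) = ((1 6 7)(4 9))^(-1) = (1 7 6)(4 9)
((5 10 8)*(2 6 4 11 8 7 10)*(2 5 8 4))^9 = (2 6)(4 11)(7 10)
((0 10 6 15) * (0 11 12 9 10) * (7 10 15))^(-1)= (6 10 7)(9 12 11 15)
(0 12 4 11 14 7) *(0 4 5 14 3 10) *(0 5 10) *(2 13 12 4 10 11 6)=(0 4 6 2 13 12 11 3)(5 14 7 10)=[4, 1, 13, 0, 6, 14, 2, 10, 8, 9, 5, 3, 11, 12, 7]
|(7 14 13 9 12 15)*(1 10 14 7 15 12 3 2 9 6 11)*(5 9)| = |(15)(1 10 14 13 6 11)(2 5 9 3)| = 12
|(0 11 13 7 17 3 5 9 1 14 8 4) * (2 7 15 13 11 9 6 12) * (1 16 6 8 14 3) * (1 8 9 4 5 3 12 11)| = 22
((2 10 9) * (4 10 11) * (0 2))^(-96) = (11) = ((0 2 11 4 10 9))^(-96)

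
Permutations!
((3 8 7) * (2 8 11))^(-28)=(2 7 11 8 3)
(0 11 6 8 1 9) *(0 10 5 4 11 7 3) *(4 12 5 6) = [7, 9, 2, 0, 11, 12, 8, 3, 1, 10, 6, 4, 5] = (0 7 3)(1 9 10 6 8)(4 11)(5 12)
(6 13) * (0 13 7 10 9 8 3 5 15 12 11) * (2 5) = (0 13 6 7 10 9 8 3 2 5 15 12 11) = [13, 1, 5, 2, 4, 15, 7, 10, 3, 8, 9, 0, 11, 6, 14, 12]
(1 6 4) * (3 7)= (1 6 4)(3 7)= [0, 6, 2, 7, 1, 5, 4, 3]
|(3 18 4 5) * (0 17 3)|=|(0 17 3 18 4 5)|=6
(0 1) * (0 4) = (0 1 4) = [1, 4, 2, 3, 0]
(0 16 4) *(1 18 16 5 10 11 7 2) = (0 5 10 11 7 2 1 18 16 4) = [5, 18, 1, 3, 0, 10, 6, 2, 8, 9, 11, 7, 12, 13, 14, 15, 4, 17, 16]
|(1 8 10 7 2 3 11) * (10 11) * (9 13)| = |(1 8 11)(2 3 10 7)(9 13)| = 12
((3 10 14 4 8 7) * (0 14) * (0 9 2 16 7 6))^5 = ((0 14 4 8 6)(2 16 7 3 10 9))^5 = (2 9 10 3 7 16)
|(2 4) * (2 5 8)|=4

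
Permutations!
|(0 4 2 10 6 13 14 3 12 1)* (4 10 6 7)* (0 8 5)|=|(0 10 7 4 2 6 13 14 3 12 1 8 5)|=13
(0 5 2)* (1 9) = (0 5 2)(1 9) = [5, 9, 0, 3, 4, 2, 6, 7, 8, 1]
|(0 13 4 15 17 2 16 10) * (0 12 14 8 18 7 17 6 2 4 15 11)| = 15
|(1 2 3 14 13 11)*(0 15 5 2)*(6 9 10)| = |(0 15 5 2 3 14 13 11 1)(6 9 10)| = 9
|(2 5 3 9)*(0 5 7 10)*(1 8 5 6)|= |(0 6 1 8 5 3 9 2 7 10)|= 10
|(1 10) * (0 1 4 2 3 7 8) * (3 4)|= 6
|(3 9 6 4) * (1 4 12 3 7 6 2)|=8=|(1 4 7 6 12 3 9 2)|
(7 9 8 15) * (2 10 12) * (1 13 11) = (1 13 11)(2 10 12)(7 9 8 15) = [0, 13, 10, 3, 4, 5, 6, 9, 15, 8, 12, 1, 2, 11, 14, 7]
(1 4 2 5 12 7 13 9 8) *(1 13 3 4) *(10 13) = (2 5 12 7 3 4)(8 10 13 9) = [0, 1, 5, 4, 2, 12, 6, 3, 10, 8, 13, 11, 7, 9]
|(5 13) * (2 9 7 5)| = |(2 9 7 5 13)| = 5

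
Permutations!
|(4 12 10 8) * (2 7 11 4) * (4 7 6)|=6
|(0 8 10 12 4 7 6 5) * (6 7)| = |(0 8 10 12 4 6 5)| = 7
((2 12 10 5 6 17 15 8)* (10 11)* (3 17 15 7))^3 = ((2 12 11 10 5 6 15 8)(3 17 7))^3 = (17)(2 10 15 12 5 8 11 6)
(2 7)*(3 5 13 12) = [0, 1, 7, 5, 4, 13, 6, 2, 8, 9, 10, 11, 3, 12] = (2 7)(3 5 13 12)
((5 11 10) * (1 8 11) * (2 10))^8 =((1 8 11 2 10 5))^8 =(1 11 10)(2 5 8)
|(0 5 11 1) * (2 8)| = 4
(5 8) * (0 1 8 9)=[1, 8, 2, 3, 4, 9, 6, 7, 5, 0]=(0 1 8 5 9)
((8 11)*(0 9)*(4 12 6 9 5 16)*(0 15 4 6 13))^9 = (16)(8 11)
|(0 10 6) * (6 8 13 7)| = |(0 10 8 13 7 6)| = 6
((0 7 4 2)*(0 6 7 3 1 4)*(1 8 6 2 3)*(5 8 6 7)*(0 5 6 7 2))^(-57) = ((0 1 4 3 7 5 8 2))^(-57) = (0 2 8 5 7 3 4 1)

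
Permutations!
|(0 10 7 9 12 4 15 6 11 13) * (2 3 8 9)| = 13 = |(0 10 7 2 3 8 9 12 4 15 6 11 13)|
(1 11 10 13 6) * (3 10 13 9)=(1 11 13 6)(3 10 9)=[0, 11, 2, 10, 4, 5, 1, 7, 8, 3, 9, 13, 12, 6]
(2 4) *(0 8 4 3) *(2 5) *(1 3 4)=(0 8 1 3)(2 4 5)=[8, 3, 4, 0, 5, 2, 6, 7, 1]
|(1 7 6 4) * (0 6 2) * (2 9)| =|(0 6 4 1 7 9 2)| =7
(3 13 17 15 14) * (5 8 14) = [0, 1, 2, 13, 4, 8, 6, 7, 14, 9, 10, 11, 12, 17, 3, 5, 16, 15] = (3 13 17 15 5 8 14)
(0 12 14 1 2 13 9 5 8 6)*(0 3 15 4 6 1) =(0 12 14)(1 2 13 9 5 8)(3 15 4 6) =[12, 2, 13, 15, 6, 8, 3, 7, 1, 5, 10, 11, 14, 9, 0, 4]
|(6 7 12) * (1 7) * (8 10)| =4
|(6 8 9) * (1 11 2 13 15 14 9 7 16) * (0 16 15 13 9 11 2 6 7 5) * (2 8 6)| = 30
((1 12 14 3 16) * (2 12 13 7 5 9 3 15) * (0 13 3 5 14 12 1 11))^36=(0 1 7 16 15)(2 13 3 14 11)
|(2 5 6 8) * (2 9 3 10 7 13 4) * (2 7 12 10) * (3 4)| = 18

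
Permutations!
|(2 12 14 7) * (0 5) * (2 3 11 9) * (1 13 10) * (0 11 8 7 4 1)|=|(0 5 11 9 2 12 14 4 1 13 10)(3 8 7)|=33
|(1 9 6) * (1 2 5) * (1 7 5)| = |(1 9 6 2)(5 7)| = 4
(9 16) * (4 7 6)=[0, 1, 2, 3, 7, 5, 4, 6, 8, 16, 10, 11, 12, 13, 14, 15, 9]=(4 7 6)(9 16)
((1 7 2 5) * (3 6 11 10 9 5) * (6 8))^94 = ((1 7 2 3 8 6 11 10 9 5))^94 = (1 8 9 2 11)(3 10 7 6 5)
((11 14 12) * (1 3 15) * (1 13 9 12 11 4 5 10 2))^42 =((1 3 15 13 9 12 4 5 10 2)(11 14))^42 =(1 15 9 4 10)(2 3 13 12 5)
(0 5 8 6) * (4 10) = (0 5 8 6)(4 10) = [5, 1, 2, 3, 10, 8, 0, 7, 6, 9, 4]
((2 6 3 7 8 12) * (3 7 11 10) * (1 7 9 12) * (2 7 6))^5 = (1 8 7 12 9 6)(3 10 11)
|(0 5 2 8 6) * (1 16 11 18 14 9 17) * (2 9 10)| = 13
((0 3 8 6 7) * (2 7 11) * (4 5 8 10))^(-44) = (0 6 10 2 5)(3 11 4 7 8)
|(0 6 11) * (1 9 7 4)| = |(0 6 11)(1 9 7 4)| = 12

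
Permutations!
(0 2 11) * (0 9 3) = (0 2 11 9 3) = [2, 1, 11, 0, 4, 5, 6, 7, 8, 3, 10, 9]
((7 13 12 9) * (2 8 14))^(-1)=(2 14 8)(7 9 12 13)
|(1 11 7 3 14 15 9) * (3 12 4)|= |(1 11 7 12 4 3 14 15 9)|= 9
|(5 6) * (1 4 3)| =|(1 4 3)(5 6)| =6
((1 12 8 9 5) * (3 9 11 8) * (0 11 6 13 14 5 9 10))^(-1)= (0 10 3 12 1 5 14 13 6 8 11)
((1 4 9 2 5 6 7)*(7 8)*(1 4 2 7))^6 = ((1 2 5 6 8)(4 9 7))^6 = (9)(1 2 5 6 8)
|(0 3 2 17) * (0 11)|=5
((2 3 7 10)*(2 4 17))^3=((2 3 7 10 4 17))^3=(2 10)(3 4)(7 17)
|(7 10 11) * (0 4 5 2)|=12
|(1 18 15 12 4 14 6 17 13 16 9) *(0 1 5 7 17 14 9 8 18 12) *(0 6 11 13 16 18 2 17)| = 84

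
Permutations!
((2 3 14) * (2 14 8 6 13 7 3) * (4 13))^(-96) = ((14)(3 8 6 4 13 7))^(-96) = (14)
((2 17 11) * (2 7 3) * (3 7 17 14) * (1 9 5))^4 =(17)(1 9 5)(2 14 3)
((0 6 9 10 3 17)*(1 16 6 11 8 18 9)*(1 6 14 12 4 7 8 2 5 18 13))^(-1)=(0 17 3 10 9 18 5 2 11)(1 13 8 7 4 12 14 16)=((0 11 2 5 18 9 10 3 17)(1 16 14 12 4 7 8 13))^(-1)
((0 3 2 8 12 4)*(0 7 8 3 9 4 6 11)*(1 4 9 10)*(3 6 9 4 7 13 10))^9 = ((0 3 2 6 11)(1 7 8 12 9 4 13 10))^9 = (0 11 6 2 3)(1 7 8 12 9 4 13 10)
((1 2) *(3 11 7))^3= ((1 2)(3 11 7))^3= (11)(1 2)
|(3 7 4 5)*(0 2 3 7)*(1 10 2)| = |(0 1 10 2 3)(4 5 7)| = 15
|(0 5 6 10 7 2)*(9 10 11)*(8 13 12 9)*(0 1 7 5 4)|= 24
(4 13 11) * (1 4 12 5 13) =[0, 4, 2, 3, 1, 13, 6, 7, 8, 9, 10, 12, 5, 11] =(1 4)(5 13 11 12)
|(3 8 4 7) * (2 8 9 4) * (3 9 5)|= 6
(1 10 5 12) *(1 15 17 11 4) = (1 10 5 12 15 17 11 4) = [0, 10, 2, 3, 1, 12, 6, 7, 8, 9, 5, 4, 15, 13, 14, 17, 16, 11]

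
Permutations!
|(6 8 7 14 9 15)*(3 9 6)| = 12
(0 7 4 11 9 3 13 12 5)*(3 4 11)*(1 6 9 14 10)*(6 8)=[7, 8, 2, 13, 3, 0, 9, 11, 6, 4, 1, 14, 5, 12, 10]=(0 7 11 14 10 1 8 6 9 4 3 13 12 5)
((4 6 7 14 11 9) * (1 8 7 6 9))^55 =(14)(4 9)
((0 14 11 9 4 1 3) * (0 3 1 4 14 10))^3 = (14)(0 10) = ((0 10)(9 14 11))^3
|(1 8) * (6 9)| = |(1 8)(6 9)| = 2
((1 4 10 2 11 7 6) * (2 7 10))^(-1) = (1 6 7 10 11 2 4)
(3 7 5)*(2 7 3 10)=[0, 1, 7, 3, 4, 10, 6, 5, 8, 9, 2]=(2 7 5 10)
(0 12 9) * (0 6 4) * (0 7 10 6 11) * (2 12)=(0 2 12 9 11)(4 7 10 6)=[2, 1, 12, 3, 7, 5, 4, 10, 8, 11, 6, 0, 9]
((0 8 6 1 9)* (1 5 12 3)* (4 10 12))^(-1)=((0 8 6 5 4 10 12 3 1 9))^(-1)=(0 9 1 3 12 10 4 5 6 8)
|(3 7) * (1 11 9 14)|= 4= |(1 11 9 14)(3 7)|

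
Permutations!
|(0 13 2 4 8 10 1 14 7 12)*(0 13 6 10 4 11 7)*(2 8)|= 35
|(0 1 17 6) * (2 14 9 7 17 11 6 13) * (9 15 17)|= |(0 1 11 6)(2 14 15 17 13)(7 9)|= 20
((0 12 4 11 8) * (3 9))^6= ((0 12 4 11 8)(3 9))^6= (0 12 4 11 8)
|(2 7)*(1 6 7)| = 4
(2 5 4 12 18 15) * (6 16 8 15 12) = (2 5 4 6 16 8 15)(12 18) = [0, 1, 5, 3, 6, 4, 16, 7, 15, 9, 10, 11, 18, 13, 14, 2, 8, 17, 12]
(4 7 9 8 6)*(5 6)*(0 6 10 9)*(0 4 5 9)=(0 6 5 10)(4 7)(8 9)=[6, 1, 2, 3, 7, 10, 5, 4, 9, 8, 0]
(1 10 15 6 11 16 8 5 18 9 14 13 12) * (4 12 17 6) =(1 10 15 4 12)(5 18 9 14 13 17 6 11 16 8) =[0, 10, 2, 3, 12, 18, 11, 7, 5, 14, 15, 16, 1, 17, 13, 4, 8, 6, 9]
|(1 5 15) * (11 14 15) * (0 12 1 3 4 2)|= 10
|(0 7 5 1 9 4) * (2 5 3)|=8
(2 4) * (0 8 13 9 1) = [8, 0, 4, 3, 2, 5, 6, 7, 13, 1, 10, 11, 12, 9] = (0 8 13 9 1)(2 4)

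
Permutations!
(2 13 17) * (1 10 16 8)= (1 10 16 8)(2 13 17)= [0, 10, 13, 3, 4, 5, 6, 7, 1, 9, 16, 11, 12, 17, 14, 15, 8, 2]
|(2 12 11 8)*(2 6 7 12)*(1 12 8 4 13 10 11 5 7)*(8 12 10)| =|(1 10 11 4 13 8 6)(5 7 12)| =21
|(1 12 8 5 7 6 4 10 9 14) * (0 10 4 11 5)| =28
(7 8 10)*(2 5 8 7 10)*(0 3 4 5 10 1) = [3, 0, 10, 4, 5, 8, 6, 7, 2, 9, 1] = (0 3 4 5 8 2 10 1)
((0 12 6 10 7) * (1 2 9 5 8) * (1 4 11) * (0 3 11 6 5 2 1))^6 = ((0 12 5 8 4 6 10 7 3 11)(2 9))^6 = (0 10 5 3 4)(6 12 7 8 11)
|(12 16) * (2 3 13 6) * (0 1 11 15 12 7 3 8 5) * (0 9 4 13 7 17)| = |(0 1 11 15 12 16 17)(2 8 5 9 4 13 6)(3 7)| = 14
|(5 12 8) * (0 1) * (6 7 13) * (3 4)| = |(0 1)(3 4)(5 12 8)(6 7 13)| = 6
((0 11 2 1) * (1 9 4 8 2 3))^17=((0 11 3 1)(2 9 4 8))^17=(0 11 3 1)(2 9 4 8)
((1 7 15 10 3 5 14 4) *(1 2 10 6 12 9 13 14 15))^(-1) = (1 7)(2 4 14 13 9 12 6 15 5 3 10)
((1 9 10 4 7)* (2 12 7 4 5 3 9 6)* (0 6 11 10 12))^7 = (0 6 2)(1 7 12 9 3 5 10 11) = ((0 6 2)(1 11 10 5 3 9 12 7))^7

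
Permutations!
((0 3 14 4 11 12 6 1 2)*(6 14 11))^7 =((0 3 11 12 14 4 6 1 2))^7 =(0 1 4 12 3 2 6 14 11)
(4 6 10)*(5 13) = [0, 1, 2, 3, 6, 13, 10, 7, 8, 9, 4, 11, 12, 5] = (4 6 10)(5 13)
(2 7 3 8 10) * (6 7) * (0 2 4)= (0 2 6 7 3 8 10 4)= [2, 1, 6, 8, 0, 5, 7, 3, 10, 9, 4]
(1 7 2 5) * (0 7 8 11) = (0 7 2 5 1 8 11) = [7, 8, 5, 3, 4, 1, 6, 2, 11, 9, 10, 0]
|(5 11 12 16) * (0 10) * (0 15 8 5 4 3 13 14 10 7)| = 22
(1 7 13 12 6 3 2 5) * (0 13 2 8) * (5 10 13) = [5, 7, 10, 8, 4, 1, 3, 2, 0, 9, 13, 11, 6, 12] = (0 5 1 7 2 10 13 12 6 3 8)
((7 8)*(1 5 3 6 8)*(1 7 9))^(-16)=((1 5 3 6 8 9))^(-16)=(1 3 8)(5 6 9)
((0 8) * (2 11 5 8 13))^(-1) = (0 8 5 11 2 13)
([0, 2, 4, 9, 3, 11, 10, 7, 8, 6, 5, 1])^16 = [0, 5, 11, 2, 1, 6, 3, 7, 8, 4, 9, 10]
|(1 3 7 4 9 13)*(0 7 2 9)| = 15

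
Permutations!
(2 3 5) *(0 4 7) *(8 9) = [4, 1, 3, 5, 7, 2, 6, 0, 9, 8] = (0 4 7)(2 3 5)(8 9)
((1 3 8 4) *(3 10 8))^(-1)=(1 4 8 10)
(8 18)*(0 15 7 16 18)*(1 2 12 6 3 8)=(0 15 7 16 18 1 2 12 6 3 8)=[15, 2, 12, 8, 4, 5, 3, 16, 0, 9, 10, 11, 6, 13, 14, 7, 18, 17, 1]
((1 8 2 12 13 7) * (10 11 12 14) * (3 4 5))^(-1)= (1 7 13 12 11 10 14 2 8)(3 5 4)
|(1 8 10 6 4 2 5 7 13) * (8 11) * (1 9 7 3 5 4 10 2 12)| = |(1 11 8 2 4 12)(3 5)(6 10)(7 13 9)| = 6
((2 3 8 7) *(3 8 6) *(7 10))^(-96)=((2 8 10 7)(3 6))^(-96)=(10)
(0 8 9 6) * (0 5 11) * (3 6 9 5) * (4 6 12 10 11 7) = (0 8 5 7 4 6 3 12 10 11) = [8, 1, 2, 12, 6, 7, 3, 4, 5, 9, 11, 0, 10]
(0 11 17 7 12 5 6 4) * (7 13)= [11, 1, 2, 3, 0, 6, 4, 12, 8, 9, 10, 17, 5, 7, 14, 15, 16, 13]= (0 11 17 13 7 12 5 6 4)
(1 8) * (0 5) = (0 5)(1 8) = [5, 8, 2, 3, 4, 0, 6, 7, 1]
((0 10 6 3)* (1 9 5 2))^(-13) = ((0 10 6 3)(1 9 5 2))^(-13) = (0 3 6 10)(1 2 5 9)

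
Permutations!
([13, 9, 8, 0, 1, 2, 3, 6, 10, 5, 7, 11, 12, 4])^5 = [5, 10, 3, 9, 8, 6, 1, 4, 0, 7, 13, 11, 12, 2]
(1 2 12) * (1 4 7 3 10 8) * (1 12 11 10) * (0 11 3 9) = [11, 2, 3, 1, 7, 5, 6, 9, 12, 0, 8, 10, 4] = (0 11 10 8 12 4 7 9)(1 2 3)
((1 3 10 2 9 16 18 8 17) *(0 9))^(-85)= (0 17)(1 9)(2 8)(3 16)(10 18)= ((0 9 16 18 8 17 1 3 10 2))^(-85)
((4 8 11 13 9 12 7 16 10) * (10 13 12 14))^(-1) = (4 10 14 9 13 16 7 12 11 8)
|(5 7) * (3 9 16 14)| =4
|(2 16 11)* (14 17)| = 6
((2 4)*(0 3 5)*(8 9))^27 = ((0 3 5)(2 4)(8 9))^27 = (2 4)(8 9)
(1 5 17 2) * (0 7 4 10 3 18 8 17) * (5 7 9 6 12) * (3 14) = [9, 7, 1, 18, 10, 0, 12, 4, 17, 6, 14, 11, 5, 13, 3, 15, 16, 2, 8] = (0 9 6 12 5)(1 7 4 10 14 3 18 8 17 2)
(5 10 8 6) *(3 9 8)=(3 9 8 6 5 10)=[0, 1, 2, 9, 4, 10, 5, 7, 6, 8, 3]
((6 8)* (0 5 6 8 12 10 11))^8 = (0 6 10)(5 12 11)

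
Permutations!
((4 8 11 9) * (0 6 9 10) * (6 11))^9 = (11)(4 8 6 9)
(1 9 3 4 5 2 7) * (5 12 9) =(1 5 2 7)(3 4 12 9) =[0, 5, 7, 4, 12, 2, 6, 1, 8, 3, 10, 11, 9]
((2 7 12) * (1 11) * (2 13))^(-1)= (1 11)(2 13 12 7)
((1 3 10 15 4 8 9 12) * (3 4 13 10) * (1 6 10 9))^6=((1 4 8)(6 10 15 13 9 12))^6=(15)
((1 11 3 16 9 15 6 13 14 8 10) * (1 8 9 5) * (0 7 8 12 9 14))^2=((0 7 8 10 12 9 15 6 13)(1 11 3 16 5))^2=(0 8 12 15 13 7 10 9 6)(1 3 5 11 16)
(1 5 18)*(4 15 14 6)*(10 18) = [0, 5, 2, 3, 15, 10, 4, 7, 8, 9, 18, 11, 12, 13, 6, 14, 16, 17, 1] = (1 5 10 18)(4 15 14 6)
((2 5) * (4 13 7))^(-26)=((2 5)(4 13 7))^(-26)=(4 13 7)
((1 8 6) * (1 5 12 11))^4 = ((1 8 6 5 12 11))^4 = (1 12 6)(5 8 11)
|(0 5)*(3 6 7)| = 6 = |(0 5)(3 6 7)|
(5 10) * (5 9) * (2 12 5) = [0, 1, 12, 3, 4, 10, 6, 7, 8, 2, 9, 11, 5] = (2 12 5 10 9)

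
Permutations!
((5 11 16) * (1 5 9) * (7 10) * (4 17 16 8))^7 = (1 9 16 17 4 8 11 5)(7 10)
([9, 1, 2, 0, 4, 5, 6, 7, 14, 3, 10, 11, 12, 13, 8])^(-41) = [9, 1, 2, 0, 4, 5, 6, 7, 14, 3, 10, 11, 12, 13, 8]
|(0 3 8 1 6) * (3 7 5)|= 7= |(0 7 5 3 8 1 6)|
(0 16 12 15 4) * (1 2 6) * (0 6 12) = [16, 2, 12, 3, 6, 5, 1, 7, 8, 9, 10, 11, 15, 13, 14, 4, 0] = (0 16)(1 2 12 15 4 6)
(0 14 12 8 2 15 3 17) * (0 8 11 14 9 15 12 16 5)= (0 9 15 3 17 8 2 12 11 14 16 5)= [9, 1, 12, 17, 4, 0, 6, 7, 2, 15, 10, 14, 11, 13, 16, 3, 5, 8]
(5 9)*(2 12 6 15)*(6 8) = (2 12 8 6 15)(5 9) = [0, 1, 12, 3, 4, 9, 15, 7, 6, 5, 10, 11, 8, 13, 14, 2]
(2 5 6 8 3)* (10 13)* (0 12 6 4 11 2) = (0 12 6 8 3)(2 5 4 11)(10 13) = [12, 1, 5, 0, 11, 4, 8, 7, 3, 9, 13, 2, 6, 10]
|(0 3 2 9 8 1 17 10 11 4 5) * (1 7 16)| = 13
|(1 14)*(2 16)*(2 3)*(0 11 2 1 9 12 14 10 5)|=24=|(0 11 2 16 3 1 10 5)(9 12 14)|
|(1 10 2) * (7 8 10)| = |(1 7 8 10 2)| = 5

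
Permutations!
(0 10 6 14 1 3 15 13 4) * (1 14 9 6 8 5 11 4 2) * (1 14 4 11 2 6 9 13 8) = [10, 3, 14, 15, 0, 2, 13, 7, 5, 9, 1, 11, 12, 6, 4, 8] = (0 10 1 3 15 8 5 2 14 4)(6 13)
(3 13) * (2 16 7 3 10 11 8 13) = (2 16 7 3)(8 13 10 11) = [0, 1, 16, 2, 4, 5, 6, 3, 13, 9, 11, 8, 12, 10, 14, 15, 7]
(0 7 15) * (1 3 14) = [7, 3, 2, 14, 4, 5, 6, 15, 8, 9, 10, 11, 12, 13, 1, 0] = (0 7 15)(1 3 14)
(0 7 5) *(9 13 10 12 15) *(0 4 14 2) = (0 7 5 4 14 2)(9 13 10 12 15) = [7, 1, 0, 3, 14, 4, 6, 5, 8, 13, 12, 11, 15, 10, 2, 9]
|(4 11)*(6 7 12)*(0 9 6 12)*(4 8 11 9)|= |(12)(0 4 9 6 7)(8 11)|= 10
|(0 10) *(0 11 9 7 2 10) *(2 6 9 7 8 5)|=8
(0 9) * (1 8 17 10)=(0 9)(1 8 17 10)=[9, 8, 2, 3, 4, 5, 6, 7, 17, 0, 1, 11, 12, 13, 14, 15, 16, 10]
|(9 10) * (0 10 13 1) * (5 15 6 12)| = 20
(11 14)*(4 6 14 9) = [0, 1, 2, 3, 6, 5, 14, 7, 8, 4, 10, 9, 12, 13, 11] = (4 6 14 11 9)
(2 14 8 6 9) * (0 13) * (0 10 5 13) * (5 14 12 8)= (2 12 8 6 9)(5 13 10 14)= [0, 1, 12, 3, 4, 13, 9, 7, 6, 2, 14, 11, 8, 10, 5]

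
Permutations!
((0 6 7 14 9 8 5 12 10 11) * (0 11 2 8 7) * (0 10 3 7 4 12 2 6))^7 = ((2 8 5)(3 7 14 9 4 12)(6 10))^7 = (2 8 5)(3 7 14 9 4 12)(6 10)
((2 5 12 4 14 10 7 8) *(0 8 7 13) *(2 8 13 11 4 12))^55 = (0 13)(2 5)(4 11 10 14) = ((0 13)(2 5)(4 14 10 11))^55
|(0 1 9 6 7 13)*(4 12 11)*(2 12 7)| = |(0 1 9 6 2 12 11 4 7 13)| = 10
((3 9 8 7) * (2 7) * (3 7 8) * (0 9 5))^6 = ((0 9 3 5)(2 8))^6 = (0 3)(5 9)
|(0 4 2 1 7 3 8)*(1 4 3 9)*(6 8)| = 12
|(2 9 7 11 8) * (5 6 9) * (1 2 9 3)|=20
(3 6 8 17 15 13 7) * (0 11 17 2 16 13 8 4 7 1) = (0 11 17 15 8 2 16 13 1)(3 6 4 7) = [11, 0, 16, 6, 7, 5, 4, 3, 2, 9, 10, 17, 12, 1, 14, 8, 13, 15]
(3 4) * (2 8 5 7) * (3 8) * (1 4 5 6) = (1 4 8 6)(2 3 5 7) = [0, 4, 3, 5, 8, 7, 1, 2, 6]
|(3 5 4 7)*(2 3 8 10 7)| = 12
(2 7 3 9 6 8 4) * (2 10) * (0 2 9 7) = [2, 1, 0, 7, 10, 5, 8, 3, 4, 6, 9] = (0 2)(3 7)(4 10 9 6 8)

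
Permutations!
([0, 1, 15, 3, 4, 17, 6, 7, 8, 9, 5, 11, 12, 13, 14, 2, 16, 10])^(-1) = (2 15)(5 10 17)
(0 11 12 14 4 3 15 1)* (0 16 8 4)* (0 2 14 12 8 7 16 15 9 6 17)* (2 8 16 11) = (0 2 14 8 4 3 9 6 17)(1 15)(7 11 16) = [2, 15, 14, 9, 3, 5, 17, 11, 4, 6, 10, 16, 12, 13, 8, 1, 7, 0]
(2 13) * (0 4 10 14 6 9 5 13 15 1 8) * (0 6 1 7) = (0 4 10 14 1 8 6 9 5 13 2 15 7) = [4, 8, 15, 3, 10, 13, 9, 0, 6, 5, 14, 11, 12, 2, 1, 7]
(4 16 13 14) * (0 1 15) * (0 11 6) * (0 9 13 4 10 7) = [1, 15, 2, 3, 16, 5, 9, 0, 8, 13, 7, 6, 12, 14, 10, 11, 4] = (0 1 15 11 6 9 13 14 10 7)(4 16)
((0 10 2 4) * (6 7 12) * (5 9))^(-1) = ((0 10 2 4)(5 9)(6 7 12))^(-1) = (0 4 2 10)(5 9)(6 12 7)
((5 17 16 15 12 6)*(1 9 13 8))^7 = (1 8 13 9)(5 17 16 15 12 6)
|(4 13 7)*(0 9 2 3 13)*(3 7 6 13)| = |(0 9 2 7 4)(6 13)| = 10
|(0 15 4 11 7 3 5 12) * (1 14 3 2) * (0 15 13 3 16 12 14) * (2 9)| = |(0 13 3 5 14 16 12 15 4 11 7 9 2 1)| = 14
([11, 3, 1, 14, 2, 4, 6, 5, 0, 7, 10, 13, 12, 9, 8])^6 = (0 4)(1 13)(2 11)(3 9)(5 8)(7 14)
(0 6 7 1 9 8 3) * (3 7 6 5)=(0 5 3)(1 9 8 7)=[5, 9, 2, 0, 4, 3, 6, 1, 7, 8]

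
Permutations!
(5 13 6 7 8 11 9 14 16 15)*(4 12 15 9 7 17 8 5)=[0, 1, 2, 3, 12, 13, 17, 5, 11, 14, 10, 7, 15, 6, 16, 4, 9, 8]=(4 12 15)(5 13 6 17 8 11 7)(9 14 16)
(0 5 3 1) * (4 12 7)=(0 5 3 1)(4 12 7)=[5, 0, 2, 1, 12, 3, 6, 4, 8, 9, 10, 11, 7]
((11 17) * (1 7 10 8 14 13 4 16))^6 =((1 7 10 8 14 13 4 16)(11 17))^6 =(17)(1 4 14 10)(7 16 13 8)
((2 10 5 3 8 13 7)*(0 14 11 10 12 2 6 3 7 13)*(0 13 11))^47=((0 14)(2 12)(3 8 13 11 10 5 7 6))^47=(0 14)(2 12)(3 6 7 5 10 11 13 8)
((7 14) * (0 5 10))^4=((0 5 10)(7 14))^4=(14)(0 5 10)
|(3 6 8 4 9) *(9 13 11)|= |(3 6 8 4 13 11 9)|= 7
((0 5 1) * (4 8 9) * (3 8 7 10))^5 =(0 1 5)(3 10 7 4 9 8)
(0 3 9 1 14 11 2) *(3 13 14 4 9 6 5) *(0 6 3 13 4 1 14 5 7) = [4, 1, 6, 3, 9, 13, 7, 0, 8, 14, 10, 2, 12, 5, 11] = (0 4 9 14 11 2 6 7)(5 13)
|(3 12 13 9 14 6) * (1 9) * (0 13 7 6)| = 20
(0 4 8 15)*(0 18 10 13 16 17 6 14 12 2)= [4, 1, 0, 3, 8, 5, 14, 7, 15, 9, 13, 11, 2, 16, 12, 18, 17, 6, 10]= (0 4 8 15 18 10 13 16 17 6 14 12 2)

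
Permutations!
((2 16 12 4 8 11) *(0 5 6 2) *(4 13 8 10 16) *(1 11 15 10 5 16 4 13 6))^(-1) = (0 11 1 5 4 10 15 8 13 2 6 12 16)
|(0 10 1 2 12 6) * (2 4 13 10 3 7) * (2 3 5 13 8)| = |(0 5 13 10 1 4 8 2 12 6)(3 7)| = 10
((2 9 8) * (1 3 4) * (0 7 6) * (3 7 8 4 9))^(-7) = ((0 8 2 3 9 4 1 7 6))^(-7) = (0 2 9 1 6 8 3 4 7)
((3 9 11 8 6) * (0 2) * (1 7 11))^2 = ((0 2)(1 7 11 8 6 3 9))^2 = (1 11 6 9 7 8 3)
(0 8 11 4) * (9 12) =[8, 1, 2, 3, 0, 5, 6, 7, 11, 12, 10, 4, 9] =(0 8 11 4)(9 12)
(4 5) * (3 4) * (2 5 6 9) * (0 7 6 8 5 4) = (0 7 6 9 2 4 8 5 3) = [7, 1, 4, 0, 8, 3, 9, 6, 5, 2]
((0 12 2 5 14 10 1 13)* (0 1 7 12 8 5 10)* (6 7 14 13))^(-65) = (0 8 5 13 1 6 7 12 2 10 14)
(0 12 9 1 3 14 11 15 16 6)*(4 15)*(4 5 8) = [12, 3, 2, 14, 15, 8, 0, 7, 4, 1, 10, 5, 9, 13, 11, 16, 6] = (0 12 9 1 3 14 11 5 8 4 15 16 6)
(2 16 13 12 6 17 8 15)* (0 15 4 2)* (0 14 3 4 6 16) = (0 15 14 3 4 2)(6 17 8)(12 16 13) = [15, 1, 0, 4, 2, 5, 17, 7, 6, 9, 10, 11, 16, 12, 3, 14, 13, 8]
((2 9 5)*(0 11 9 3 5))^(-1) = (0 9 11)(2 5 3)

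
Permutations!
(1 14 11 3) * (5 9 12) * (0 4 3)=(0 4 3 1 14 11)(5 9 12)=[4, 14, 2, 1, 3, 9, 6, 7, 8, 12, 10, 0, 5, 13, 11]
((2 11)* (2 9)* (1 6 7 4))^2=(1 7)(2 9 11)(4 6)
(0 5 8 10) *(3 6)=(0 5 8 10)(3 6)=[5, 1, 2, 6, 4, 8, 3, 7, 10, 9, 0]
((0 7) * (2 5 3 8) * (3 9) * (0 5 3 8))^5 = (0 2 9 7 3 8 5)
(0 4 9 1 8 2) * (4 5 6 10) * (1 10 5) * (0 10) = (0 1 8 2 10 4 9)(5 6) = [1, 8, 10, 3, 9, 6, 5, 7, 2, 0, 4]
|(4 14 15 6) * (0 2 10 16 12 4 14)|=6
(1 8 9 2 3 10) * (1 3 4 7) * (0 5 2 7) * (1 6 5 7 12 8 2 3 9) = (0 7 6 5 3 10 9 12 8 1 2 4) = [7, 2, 4, 10, 0, 3, 5, 6, 1, 12, 9, 11, 8]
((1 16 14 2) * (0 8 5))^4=(16)(0 8 5)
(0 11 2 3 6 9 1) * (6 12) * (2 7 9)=(0 11 7 9 1)(2 3 12 6)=[11, 0, 3, 12, 4, 5, 2, 9, 8, 1, 10, 7, 6]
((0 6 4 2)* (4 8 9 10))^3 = ((0 6 8 9 10 4 2))^3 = (0 9 2 8 4 6 10)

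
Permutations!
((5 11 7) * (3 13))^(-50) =((3 13)(5 11 7))^(-50) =(13)(5 11 7)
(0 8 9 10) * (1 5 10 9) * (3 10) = (0 8 1 5 3 10) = [8, 5, 2, 10, 4, 3, 6, 7, 1, 9, 0]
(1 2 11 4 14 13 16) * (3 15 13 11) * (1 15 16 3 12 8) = [0, 2, 12, 16, 14, 5, 6, 7, 1, 9, 10, 4, 8, 3, 11, 13, 15] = (1 2 12 8)(3 16 15 13)(4 14 11)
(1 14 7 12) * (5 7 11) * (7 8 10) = (1 14 11 5 8 10 7 12) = [0, 14, 2, 3, 4, 8, 6, 12, 10, 9, 7, 5, 1, 13, 11]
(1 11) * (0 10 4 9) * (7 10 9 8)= [9, 11, 2, 3, 8, 5, 6, 10, 7, 0, 4, 1]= (0 9)(1 11)(4 8 7 10)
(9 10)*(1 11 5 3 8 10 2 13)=[0, 11, 13, 8, 4, 3, 6, 7, 10, 2, 9, 5, 12, 1]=(1 11 5 3 8 10 9 2 13)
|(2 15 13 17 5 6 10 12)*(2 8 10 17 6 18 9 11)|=9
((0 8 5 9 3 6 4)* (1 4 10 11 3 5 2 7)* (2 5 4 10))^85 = ((0 8 5 9 4)(1 10 11 3 6 2 7))^85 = (1 10 11 3 6 2 7)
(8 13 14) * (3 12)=(3 12)(8 13 14)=[0, 1, 2, 12, 4, 5, 6, 7, 13, 9, 10, 11, 3, 14, 8]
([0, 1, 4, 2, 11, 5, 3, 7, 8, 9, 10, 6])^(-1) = (2 3 6 11 4)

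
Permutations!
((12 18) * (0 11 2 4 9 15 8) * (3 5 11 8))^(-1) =(0 8)(2 11 5 3 15 9 4)(12 18)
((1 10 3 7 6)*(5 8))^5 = ((1 10 3 7 6)(5 8))^5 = (10)(5 8)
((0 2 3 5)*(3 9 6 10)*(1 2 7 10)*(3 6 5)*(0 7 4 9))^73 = ((0 4 9 5 7 10 6 1 2))^73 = (0 4 9 5 7 10 6 1 2)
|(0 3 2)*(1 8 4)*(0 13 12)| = |(0 3 2 13 12)(1 8 4)| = 15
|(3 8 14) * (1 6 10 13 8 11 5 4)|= |(1 6 10 13 8 14 3 11 5 4)|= 10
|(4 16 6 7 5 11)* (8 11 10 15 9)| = |(4 16 6 7 5 10 15 9 8 11)| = 10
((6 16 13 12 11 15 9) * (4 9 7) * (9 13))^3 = ((4 13 12 11 15 7)(6 16 9))^3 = (16)(4 11)(7 12)(13 15)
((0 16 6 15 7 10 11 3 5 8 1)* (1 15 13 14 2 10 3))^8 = ((0 16 6 13 14 2 10 11 1)(3 5 8 15 7))^8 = (0 1 11 10 2 14 13 6 16)(3 15 5 7 8)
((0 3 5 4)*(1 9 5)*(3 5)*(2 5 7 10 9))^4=((0 7 10 9 3 1 2 5 4))^4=(0 3 4 9 5 10 2 7 1)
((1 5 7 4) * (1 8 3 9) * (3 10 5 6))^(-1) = (1 9 3 6)(4 7 5 10 8)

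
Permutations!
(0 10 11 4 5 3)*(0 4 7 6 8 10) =(3 4 5)(6 8 10 11 7) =[0, 1, 2, 4, 5, 3, 8, 6, 10, 9, 11, 7]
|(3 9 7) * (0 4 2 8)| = 12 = |(0 4 2 8)(3 9 7)|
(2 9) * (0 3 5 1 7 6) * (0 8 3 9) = [9, 7, 0, 5, 4, 1, 8, 6, 3, 2] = (0 9 2)(1 7 6 8 3 5)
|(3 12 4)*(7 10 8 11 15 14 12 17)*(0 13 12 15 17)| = 10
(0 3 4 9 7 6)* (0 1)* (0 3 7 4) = (0 7 6 1 3)(4 9) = [7, 3, 2, 0, 9, 5, 1, 6, 8, 4]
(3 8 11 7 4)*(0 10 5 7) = (0 10 5 7 4 3 8 11) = [10, 1, 2, 8, 3, 7, 6, 4, 11, 9, 5, 0]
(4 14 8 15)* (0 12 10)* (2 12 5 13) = (0 5 13 2 12 10)(4 14 8 15) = [5, 1, 12, 3, 14, 13, 6, 7, 15, 9, 0, 11, 10, 2, 8, 4]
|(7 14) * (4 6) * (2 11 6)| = 4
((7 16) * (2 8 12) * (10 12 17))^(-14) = (2 8 17 10 12)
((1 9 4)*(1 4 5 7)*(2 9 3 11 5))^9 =((1 3 11 5 7)(2 9))^9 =(1 7 5 11 3)(2 9)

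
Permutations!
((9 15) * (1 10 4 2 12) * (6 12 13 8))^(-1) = ((1 10 4 2 13 8 6 12)(9 15))^(-1) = (1 12 6 8 13 2 4 10)(9 15)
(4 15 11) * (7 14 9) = (4 15 11)(7 14 9) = [0, 1, 2, 3, 15, 5, 6, 14, 8, 7, 10, 4, 12, 13, 9, 11]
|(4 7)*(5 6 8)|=|(4 7)(5 6 8)|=6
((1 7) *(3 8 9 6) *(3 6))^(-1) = ((1 7)(3 8 9))^(-1) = (1 7)(3 9 8)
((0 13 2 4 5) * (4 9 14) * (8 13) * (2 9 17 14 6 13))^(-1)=(0 5 4 14 17 2 8)(6 9 13)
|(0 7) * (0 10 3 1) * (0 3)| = |(0 7 10)(1 3)| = 6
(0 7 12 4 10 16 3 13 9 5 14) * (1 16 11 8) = (0 7 12 4 10 11 8 1 16 3 13 9 5 14) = [7, 16, 2, 13, 10, 14, 6, 12, 1, 5, 11, 8, 4, 9, 0, 15, 3]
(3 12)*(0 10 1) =(0 10 1)(3 12) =[10, 0, 2, 12, 4, 5, 6, 7, 8, 9, 1, 11, 3]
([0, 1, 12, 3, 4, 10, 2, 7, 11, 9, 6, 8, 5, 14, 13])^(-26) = [0, 1, 6, 3, 4, 12, 10, 7, 8, 9, 5, 11, 2, 13, 14]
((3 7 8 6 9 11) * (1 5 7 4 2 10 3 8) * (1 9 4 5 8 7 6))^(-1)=((1 8)(2 10 3 5 6 4)(7 9 11))^(-1)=(1 8)(2 4 6 5 3 10)(7 11 9)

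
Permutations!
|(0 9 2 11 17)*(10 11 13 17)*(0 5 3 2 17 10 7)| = |(0 9 17 5 3 2 13 10 11 7)| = 10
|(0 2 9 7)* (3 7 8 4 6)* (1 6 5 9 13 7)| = 12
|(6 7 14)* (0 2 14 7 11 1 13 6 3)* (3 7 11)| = 9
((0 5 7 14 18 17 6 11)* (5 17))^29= (0 17 6 11)(5 7 14 18)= ((0 17 6 11)(5 7 14 18))^29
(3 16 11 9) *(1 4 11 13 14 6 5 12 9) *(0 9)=[9, 4, 2, 16, 11, 12, 5, 7, 8, 3, 10, 1, 0, 14, 6, 15, 13]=(0 9 3 16 13 14 6 5 12)(1 4 11)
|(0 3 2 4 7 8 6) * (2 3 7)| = |(0 7 8 6)(2 4)| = 4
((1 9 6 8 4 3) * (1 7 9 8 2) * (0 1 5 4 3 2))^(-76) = ((0 1 8 3 7 9 6)(2 5 4))^(-76) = (0 1 8 3 7 9 6)(2 4 5)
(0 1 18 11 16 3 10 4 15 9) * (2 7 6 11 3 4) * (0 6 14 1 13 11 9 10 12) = (0 13 11 16 4 15 10 2 7 14 1 18 3 12)(6 9) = [13, 18, 7, 12, 15, 5, 9, 14, 8, 6, 2, 16, 0, 11, 1, 10, 4, 17, 3]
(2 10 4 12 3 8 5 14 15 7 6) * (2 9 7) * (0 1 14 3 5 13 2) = [1, 14, 10, 8, 12, 3, 9, 6, 13, 7, 4, 11, 5, 2, 15, 0] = (0 1 14 15)(2 10 4 12 5 3 8 13)(6 9 7)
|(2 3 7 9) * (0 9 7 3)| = |(0 9 2)| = 3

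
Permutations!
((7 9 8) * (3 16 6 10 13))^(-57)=((3 16 6 10 13)(7 9 8))^(-57)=(3 10 16 13 6)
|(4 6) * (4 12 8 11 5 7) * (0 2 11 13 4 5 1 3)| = 10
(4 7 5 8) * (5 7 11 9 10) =(4 11 9 10 5 8) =[0, 1, 2, 3, 11, 8, 6, 7, 4, 10, 5, 9]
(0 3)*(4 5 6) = (0 3)(4 5 6) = [3, 1, 2, 0, 5, 6, 4]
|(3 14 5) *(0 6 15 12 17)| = |(0 6 15 12 17)(3 14 5)| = 15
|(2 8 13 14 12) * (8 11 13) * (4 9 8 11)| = 8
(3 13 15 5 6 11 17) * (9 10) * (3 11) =(3 13 15 5 6)(9 10)(11 17) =[0, 1, 2, 13, 4, 6, 3, 7, 8, 10, 9, 17, 12, 15, 14, 5, 16, 11]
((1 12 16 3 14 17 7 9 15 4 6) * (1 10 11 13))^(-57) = ((1 12 16 3 14 17 7 9 15 4 6 10 11 13))^(-57) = (1 13 11 10 6 4 15 9 7 17 14 3 16 12)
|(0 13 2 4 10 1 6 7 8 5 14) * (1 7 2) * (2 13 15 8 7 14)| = |(0 15 8 5 2 4 10 14)(1 6 13)| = 24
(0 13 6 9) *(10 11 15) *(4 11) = (0 13 6 9)(4 11 15 10) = [13, 1, 2, 3, 11, 5, 9, 7, 8, 0, 4, 15, 12, 6, 14, 10]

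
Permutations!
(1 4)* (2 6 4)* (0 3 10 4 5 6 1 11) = (0 3 10 4 11)(1 2)(5 6) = [3, 2, 1, 10, 11, 6, 5, 7, 8, 9, 4, 0]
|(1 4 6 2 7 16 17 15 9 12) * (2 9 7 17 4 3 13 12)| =|(1 3 13 12)(2 17 15 7 16 4 6 9)| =8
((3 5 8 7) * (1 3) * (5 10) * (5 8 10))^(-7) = ((1 3 5 10 8 7))^(-7) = (1 7 8 10 5 3)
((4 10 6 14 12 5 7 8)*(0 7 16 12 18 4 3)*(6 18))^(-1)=(0 3 8 7)(4 18 10)(5 12 16)(6 14)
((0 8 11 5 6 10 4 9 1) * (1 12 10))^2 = (0 11 6)(1 8 5)(4 12)(9 10)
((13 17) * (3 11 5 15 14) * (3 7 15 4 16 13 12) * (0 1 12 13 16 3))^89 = ((0 1 12)(3 11 5 4)(7 15 14)(13 17))^89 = (0 12 1)(3 11 5 4)(7 14 15)(13 17)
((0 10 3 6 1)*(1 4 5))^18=((0 10 3 6 4 5 1))^18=(0 4 10 5 3 1 6)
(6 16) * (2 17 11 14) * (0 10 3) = (0 10 3)(2 17 11 14)(6 16) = [10, 1, 17, 0, 4, 5, 16, 7, 8, 9, 3, 14, 12, 13, 2, 15, 6, 11]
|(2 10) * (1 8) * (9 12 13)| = |(1 8)(2 10)(9 12 13)| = 6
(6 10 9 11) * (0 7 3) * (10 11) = (0 7 3)(6 11)(9 10) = [7, 1, 2, 0, 4, 5, 11, 3, 8, 10, 9, 6]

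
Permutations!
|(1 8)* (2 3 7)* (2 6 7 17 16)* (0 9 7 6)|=12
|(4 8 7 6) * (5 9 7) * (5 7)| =4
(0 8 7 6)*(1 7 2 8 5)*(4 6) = (0 5 1 7 4 6)(2 8) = [5, 7, 8, 3, 6, 1, 0, 4, 2]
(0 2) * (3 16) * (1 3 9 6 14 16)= [2, 3, 0, 1, 4, 5, 14, 7, 8, 6, 10, 11, 12, 13, 16, 15, 9]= (0 2)(1 3)(6 14 16 9)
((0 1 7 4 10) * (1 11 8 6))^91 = (0 6 4 11 1 10 8 7) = ((0 11 8 6 1 7 4 10))^91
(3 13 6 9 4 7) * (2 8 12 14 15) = [0, 1, 8, 13, 7, 5, 9, 3, 12, 4, 10, 11, 14, 6, 15, 2] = (2 8 12 14 15)(3 13 6 9 4 7)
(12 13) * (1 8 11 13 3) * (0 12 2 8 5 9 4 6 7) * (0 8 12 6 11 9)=(0 6 7 8 9 4 11 13 2 12 3 1 5)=[6, 5, 12, 1, 11, 0, 7, 8, 9, 4, 10, 13, 3, 2]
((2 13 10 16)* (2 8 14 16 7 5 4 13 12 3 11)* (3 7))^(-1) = (2 11 3 10 13 4 5 7 12)(8 16 14)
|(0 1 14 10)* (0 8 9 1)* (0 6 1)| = |(0 6 1 14 10 8 9)| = 7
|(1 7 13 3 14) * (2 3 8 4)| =|(1 7 13 8 4 2 3 14)| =8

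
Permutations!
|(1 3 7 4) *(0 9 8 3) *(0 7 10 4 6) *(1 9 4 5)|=|(0 4 9 8 3 10 5 1 7 6)|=10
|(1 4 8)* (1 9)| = 4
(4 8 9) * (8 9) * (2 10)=(2 10)(4 9)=[0, 1, 10, 3, 9, 5, 6, 7, 8, 4, 2]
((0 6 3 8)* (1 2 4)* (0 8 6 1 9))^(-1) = (0 9 4 2 1)(3 6)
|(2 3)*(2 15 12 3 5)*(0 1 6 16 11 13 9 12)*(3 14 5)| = 13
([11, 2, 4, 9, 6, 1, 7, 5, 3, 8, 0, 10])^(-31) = [10, 5, 1, 8, 2, 7, 4, 6, 9, 3, 11, 0]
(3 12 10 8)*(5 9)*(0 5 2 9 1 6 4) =(0 5 1 6 4)(2 9)(3 12 10 8) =[5, 6, 9, 12, 0, 1, 4, 7, 3, 2, 8, 11, 10]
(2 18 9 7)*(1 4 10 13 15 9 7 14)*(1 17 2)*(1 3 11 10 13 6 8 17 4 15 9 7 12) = (1 15 7 3 11 10 6 8 17 2 18 12)(4 13 9 14) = [0, 15, 18, 11, 13, 5, 8, 3, 17, 14, 6, 10, 1, 9, 4, 7, 16, 2, 12]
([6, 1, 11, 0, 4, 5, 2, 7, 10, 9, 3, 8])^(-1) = (0 3 10 8 11 2 6)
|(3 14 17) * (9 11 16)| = |(3 14 17)(9 11 16)| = 3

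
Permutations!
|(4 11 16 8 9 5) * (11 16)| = |(4 16 8 9 5)| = 5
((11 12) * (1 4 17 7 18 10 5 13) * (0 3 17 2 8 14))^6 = ((0 3 17 7 18 10 5 13 1 4 2 8 14)(11 12))^6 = (0 5 14 10 8 18 2 7 4 17 1 3 13)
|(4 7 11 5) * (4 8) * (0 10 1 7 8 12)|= 14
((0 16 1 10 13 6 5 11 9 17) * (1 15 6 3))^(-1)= (0 17 9 11 5 6 15 16)(1 3 13 10)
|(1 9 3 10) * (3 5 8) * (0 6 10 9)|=|(0 6 10 1)(3 9 5 8)|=4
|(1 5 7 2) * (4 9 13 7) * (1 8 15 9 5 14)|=6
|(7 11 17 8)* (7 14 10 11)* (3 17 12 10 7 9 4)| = 21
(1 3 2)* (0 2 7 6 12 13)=(0 2 1 3 7 6 12 13)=[2, 3, 1, 7, 4, 5, 12, 6, 8, 9, 10, 11, 13, 0]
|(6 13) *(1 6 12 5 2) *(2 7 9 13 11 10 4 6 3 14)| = |(1 3 14 2)(4 6 11 10)(5 7 9 13 12)| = 20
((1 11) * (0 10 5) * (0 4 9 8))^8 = ((0 10 5 4 9 8)(1 11))^8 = (11)(0 5 9)(4 8 10)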